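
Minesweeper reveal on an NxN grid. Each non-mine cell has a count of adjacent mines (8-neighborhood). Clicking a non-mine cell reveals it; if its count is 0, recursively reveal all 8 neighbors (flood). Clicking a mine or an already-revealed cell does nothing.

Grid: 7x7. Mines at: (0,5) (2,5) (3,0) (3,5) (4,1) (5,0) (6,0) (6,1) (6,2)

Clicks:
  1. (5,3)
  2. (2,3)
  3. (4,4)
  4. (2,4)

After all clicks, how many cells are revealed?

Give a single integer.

Click 1 (5,3) count=1: revealed 1 new [(5,3)] -> total=1
Click 2 (2,3) count=0: revealed 32 new [(0,0) (0,1) (0,2) (0,3) (0,4) (1,0) (1,1) (1,2) (1,3) (1,4) (2,0) (2,1) (2,2) (2,3) (2,4) (3,1) (3,2) (3,3) (3,4) (4,2) (4,3) (4,4) (4,5) (4,6) (5,2) (5,4) (5,5) (5,6) (6,3) (6,4) (6,5) (6,6)] -> total=33
Click 3 (4,4) count=1: revealed 0 new [(none)] -> total=33
Click 4 (2,4) count=2: revealed 0 new [(none)] -> total=33

Answer: 33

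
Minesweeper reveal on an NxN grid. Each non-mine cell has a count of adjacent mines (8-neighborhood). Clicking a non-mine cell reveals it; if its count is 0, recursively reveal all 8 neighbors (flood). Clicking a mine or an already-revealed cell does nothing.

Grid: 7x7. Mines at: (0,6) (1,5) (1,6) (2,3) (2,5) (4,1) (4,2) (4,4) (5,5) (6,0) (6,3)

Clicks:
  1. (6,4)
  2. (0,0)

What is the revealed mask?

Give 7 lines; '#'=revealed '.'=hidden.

Click 1 (6,4) count=2: revealed 1 new [(6,4)] -> total=1
Click 2 (0,0) count=0: revealed 16 new [(0,0) (0,1) (0,2) (0,3) (0,4) (1,0) (1,1) (1,2) (1,3) (1,4) (2,0) (2,1) (2,2) (3,0) (3,1) (3,2)] -> total=17

Answer: #####..
#####..
###....
###....
.......
.......
....#..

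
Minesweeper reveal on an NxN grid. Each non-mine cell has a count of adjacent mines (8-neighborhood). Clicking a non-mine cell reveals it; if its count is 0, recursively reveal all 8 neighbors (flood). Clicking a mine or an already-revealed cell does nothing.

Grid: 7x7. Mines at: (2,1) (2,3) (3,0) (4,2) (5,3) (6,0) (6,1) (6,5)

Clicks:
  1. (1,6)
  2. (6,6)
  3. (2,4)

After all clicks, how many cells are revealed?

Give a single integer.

Answer: 27

Derivation:
Click 1 (1,6) count=0: revealed 26 new [(0,0) (0,1) (0,2) (0,3) (0,4) (0,5) (0,6) (1,0) (1,1) (1,2) (1,3) (1,4) (1,5) (1,6) (2,4) (2,5) (2,6) (3,4) (3,5) (3,6) (4,4) (4,5) (4,6) (5,4) (5,5) (5,6)] -> total=26
Click 2 (6,6) count=1: revealed 1 new [(6,6)] -> total=27
Click 3 (2,4) count=1: revealed 0 new [(none)] -> total=27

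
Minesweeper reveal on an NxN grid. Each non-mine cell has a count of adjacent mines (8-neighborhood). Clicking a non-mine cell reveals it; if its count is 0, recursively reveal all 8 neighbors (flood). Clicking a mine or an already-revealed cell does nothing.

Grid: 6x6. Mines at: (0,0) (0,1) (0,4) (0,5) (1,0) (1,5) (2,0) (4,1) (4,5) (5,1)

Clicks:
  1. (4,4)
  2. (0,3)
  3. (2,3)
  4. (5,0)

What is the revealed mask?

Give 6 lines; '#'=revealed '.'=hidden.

Answer: ...#..
.####.
.####.
.####.
..###.
#.###.

Derivation:
Click 1 (4,4) count=1: revealed 1 new [(4,4)] -> total=1
Click 2 (0,3) count=1: revealed 1 new [(0,3)] -> total=2
Click 3 (2,3) count=0: revealed 17 new [(1,1) (1,2) (1,3) (1,4) (2,1) (2,2) (2,3) (2,4) (3,1) (3,2) (3,3) (3,4) (4,2) (4,3) (5,2) (5,3) (5,4)] -> total=19
Click 4 (5,0) count=2: revealed 1 new [(5,0)] -> total=20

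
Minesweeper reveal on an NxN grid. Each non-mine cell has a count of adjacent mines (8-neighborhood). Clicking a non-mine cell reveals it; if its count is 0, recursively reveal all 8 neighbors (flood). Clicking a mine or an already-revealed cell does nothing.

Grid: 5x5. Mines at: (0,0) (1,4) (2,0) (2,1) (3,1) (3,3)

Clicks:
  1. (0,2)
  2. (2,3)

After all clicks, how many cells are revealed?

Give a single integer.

Click 1 (0,2) count=0: revealed 6 new [(0,1) (0,2) (0,3) (1,1) (1,2) (1,3)] -> total=6
Click 2 (2,3) count=2: revealed 1 new [(2,3)] -> total=7

Answer: 7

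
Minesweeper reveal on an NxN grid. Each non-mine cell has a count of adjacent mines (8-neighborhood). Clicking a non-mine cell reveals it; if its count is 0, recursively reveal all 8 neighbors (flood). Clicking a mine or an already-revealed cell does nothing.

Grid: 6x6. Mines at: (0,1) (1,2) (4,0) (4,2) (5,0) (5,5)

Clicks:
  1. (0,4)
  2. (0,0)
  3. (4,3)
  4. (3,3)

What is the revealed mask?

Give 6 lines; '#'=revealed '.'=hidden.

Answer: #..###
...###
...###
...###
...###
......

Derivation:
Click 1 (0,4) count=0: revealed 15 new [(0,3) (0,4) (0,5) (1,3) (1,4) (1,5) (2,3) (2,4) (2,5) (3,3) (3,4) (3,5) (4,3) (4,4) (4,5)] -> total=15
Click 2 (0,0) count=1: revealed 1 new [(0,0)] -> total=16
Click 3 (4,3) count=1: revealed 0 new [(none)] -> total=16
Click 4 (3,3) count=1: revealed 0 new [(none)] -> total=16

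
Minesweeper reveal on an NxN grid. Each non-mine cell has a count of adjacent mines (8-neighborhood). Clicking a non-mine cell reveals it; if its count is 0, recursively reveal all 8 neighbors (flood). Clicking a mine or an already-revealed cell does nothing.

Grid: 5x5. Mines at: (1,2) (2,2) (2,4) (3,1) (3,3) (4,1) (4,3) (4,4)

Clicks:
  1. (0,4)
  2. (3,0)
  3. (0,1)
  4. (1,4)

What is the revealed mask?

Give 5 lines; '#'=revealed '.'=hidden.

Answer: .#.##
...##
.....
#....
.....

Derivation:
Click 1 (0,4) count=0: revealed 4 new [(0,3) (0,4) (1,3) (1,4)] -> total=4
Click 2 (3,0) count=2: revealed 1 new [(3,0)] -> total=5
Click 3 (0,1) count=1: revealed 1 new [(0,1)] -> total=6
Click 4 (1,4) count=1: revealed 0 new [(none)] -> total=6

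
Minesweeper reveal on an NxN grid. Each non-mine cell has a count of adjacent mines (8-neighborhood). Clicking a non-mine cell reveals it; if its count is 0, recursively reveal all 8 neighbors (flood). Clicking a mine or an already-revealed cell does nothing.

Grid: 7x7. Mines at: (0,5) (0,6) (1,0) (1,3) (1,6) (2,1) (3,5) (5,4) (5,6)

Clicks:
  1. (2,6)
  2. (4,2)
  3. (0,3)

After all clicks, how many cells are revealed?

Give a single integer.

Answer: 23

Derivation:
Click 1 (2,6) count=2: revealed 1 new [(2,6)] -> total=1
Click 2 (4,2) count=0: revealed 21 new [(2,2) (2,3) (2,4) (3,0) (3,1) (3,2) (3,3) (3,4) (4,0) (4,1) (4,2) (4,3) (4,4) (5,0) (5,1) (5,2) (5,3) (6,0) (6,1) (6,2) (6,3)] -> total=22
Click 3 (0,3) count=1: revealed 1 new [(0,3)] -> total=23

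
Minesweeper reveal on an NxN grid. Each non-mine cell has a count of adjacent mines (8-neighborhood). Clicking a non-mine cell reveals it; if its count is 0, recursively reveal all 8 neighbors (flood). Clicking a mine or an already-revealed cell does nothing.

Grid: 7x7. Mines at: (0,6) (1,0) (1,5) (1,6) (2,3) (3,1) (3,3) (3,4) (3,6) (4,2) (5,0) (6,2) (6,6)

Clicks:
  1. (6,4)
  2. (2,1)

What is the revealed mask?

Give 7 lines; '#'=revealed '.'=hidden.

Click 1 (6,4) count=0: revealed 9 new [(4,3) (4,4) (4,5) (5,3) (5,4) (5,5) (6,3) (6,4) (6,5)] -> total=9
Click 2 (2,1) count=2: revealed 1 new [(2,1)] -> total=10

Answer: .......
.......
.#.....
.......
...###.
...###.
...###.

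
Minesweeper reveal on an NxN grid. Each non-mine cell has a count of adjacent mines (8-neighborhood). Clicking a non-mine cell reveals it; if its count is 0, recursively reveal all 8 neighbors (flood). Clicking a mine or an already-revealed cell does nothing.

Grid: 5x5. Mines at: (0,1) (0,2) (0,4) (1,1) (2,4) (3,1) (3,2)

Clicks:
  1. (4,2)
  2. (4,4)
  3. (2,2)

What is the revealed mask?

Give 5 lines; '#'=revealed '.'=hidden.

Click 1 (4,2) count=2: revealed 1 new [(4,2)] -> total=1
Click 2 (4,4) count=0: revealed 4 new [(3,3) (3,4) (4,3) (4,4)] -> total=5
Click 3 (2,2) count=3: revealed 1 new [(2,2)] -> total=6

Answer: .....
.....
..#..
...##
..###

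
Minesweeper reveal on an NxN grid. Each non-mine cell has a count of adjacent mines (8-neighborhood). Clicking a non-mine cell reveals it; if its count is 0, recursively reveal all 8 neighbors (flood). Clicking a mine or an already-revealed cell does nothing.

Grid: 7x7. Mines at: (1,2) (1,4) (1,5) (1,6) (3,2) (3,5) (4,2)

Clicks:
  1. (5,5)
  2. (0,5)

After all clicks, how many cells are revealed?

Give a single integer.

Click 1 (5,5) count=0: revealed 28 new [(0,0) (0,1) (1,0) (1,1) (2,0) (2,1) (3,0) (3,1) (4,0) (4,1) (4,3) (4,4) (4,5) (4,6) (5,0) (5,1) (5,2) (5,3) (5,4) (5,5) (5,6) (6,0) (6,1) (6,2) (6,3) (6,4) (6,5) (6,6)] -> total=28
Click 2 (0,5) count=3: revealed 1 new [(0,5)] -> total=29

Answer: 29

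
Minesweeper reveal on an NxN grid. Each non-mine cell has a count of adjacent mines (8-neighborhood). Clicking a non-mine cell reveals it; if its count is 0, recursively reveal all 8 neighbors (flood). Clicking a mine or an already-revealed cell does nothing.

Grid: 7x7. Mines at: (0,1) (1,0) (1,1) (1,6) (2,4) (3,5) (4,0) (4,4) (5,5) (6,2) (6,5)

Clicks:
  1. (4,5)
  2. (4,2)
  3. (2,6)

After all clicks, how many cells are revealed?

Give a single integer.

Answer: 14

Derivation:
Click 1 (4,5) count=3: revealed 1 new [(4,5)] -> total=1
Click 2 (4,2) count=0: revealed 12 new [(2,1) (2,2) (2,3) (3,1) (3,2) (3,3) (4,1) (4,2) (4,3) (5,1) (5,2) (5,3)] -> total=13
Click 3 (2,6) count=2: revealed 1 new [(2,6)] -> total=14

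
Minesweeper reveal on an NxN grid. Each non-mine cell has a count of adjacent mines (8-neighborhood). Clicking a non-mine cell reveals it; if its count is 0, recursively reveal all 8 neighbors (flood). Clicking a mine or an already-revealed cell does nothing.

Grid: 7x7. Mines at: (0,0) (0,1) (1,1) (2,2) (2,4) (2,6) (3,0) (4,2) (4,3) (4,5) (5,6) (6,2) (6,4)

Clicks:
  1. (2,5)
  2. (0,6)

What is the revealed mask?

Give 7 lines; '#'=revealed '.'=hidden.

Answer: ..#####
..#####
.....#.
.......
.......
.......
.......

Derivation:
Click 1 (2,5) count=2: revealed 1 new [(2,5)] -> total=1
Click 2 (0,6) count=0: revealed 10 new [(0,2) (0,3) (0,4) (0,5) (0,6) (1,2) (1,3) (1,4) (1,5) (1,6)] -> total=11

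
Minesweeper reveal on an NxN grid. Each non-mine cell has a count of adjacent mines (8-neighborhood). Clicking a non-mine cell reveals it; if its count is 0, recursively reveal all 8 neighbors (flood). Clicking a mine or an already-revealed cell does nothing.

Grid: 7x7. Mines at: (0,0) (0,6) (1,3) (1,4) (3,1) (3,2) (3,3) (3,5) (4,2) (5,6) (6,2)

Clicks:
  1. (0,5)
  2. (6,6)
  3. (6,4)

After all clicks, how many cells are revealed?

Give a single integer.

Answer: 11

Derivation:
Click 1 (0,5) count=2: revealed 1 new [(0,5)] -> total=1
Click 2 (6,6) count=1: revealed 1 new [(6,6)] -> total=2
Click 3 (6,4) count=0: revealed 9 new [(4,3) (4,4) (4,5) (5,3) (5,4) (5,5) (6,3) (6,4) (6,5)] -> total=11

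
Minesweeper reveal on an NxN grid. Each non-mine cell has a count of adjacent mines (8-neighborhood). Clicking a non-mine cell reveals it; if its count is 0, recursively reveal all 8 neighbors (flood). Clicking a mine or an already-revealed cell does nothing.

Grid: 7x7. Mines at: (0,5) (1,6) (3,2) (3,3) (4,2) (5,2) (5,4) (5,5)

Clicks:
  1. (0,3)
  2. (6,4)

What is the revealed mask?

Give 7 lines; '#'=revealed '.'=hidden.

Answer: #####..
#####..
#####..
##.....
##.....
##.....
##..#..

Derivation:
Click 1 (0,3) count=0: revealed 23 new [(0,0) (0,1) (0,2) (0,3) (0,4) (1,0) (1,1) (1,2) (1,3) (1,4) (2,0) (2,1) (2,2) (2,3) (2,4) (3,0) (3,1) (4,0) (4,1) (5,0) (5,1) (6,0) (6,1)] -> total=23
Click 2 (6,4) count=2: revealed 1 new [(6,4)] -> total=24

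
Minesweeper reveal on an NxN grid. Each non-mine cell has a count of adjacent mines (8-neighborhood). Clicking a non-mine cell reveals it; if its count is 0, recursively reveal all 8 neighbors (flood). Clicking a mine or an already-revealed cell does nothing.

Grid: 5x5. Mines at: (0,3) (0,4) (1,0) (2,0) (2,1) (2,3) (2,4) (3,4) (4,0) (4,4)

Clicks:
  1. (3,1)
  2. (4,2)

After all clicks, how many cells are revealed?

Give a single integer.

Answer: 6

Derivation:
Click 1 (3,1) count=3: revealed 1 new [(3,1)] -> total=1
Click 2 (4,2) count=0: revealed 5 new [(3,2) (3,3) (4,1) (4,2) (4,3)] -> total=6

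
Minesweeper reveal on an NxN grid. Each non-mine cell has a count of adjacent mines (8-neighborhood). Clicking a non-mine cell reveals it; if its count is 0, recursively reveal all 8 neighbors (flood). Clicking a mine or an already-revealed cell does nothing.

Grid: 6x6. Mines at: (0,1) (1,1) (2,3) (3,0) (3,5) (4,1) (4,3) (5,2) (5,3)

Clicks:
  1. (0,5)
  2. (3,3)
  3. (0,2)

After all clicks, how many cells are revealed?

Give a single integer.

Click 1 (0,5) count=0: revealed 10 new [(0,2) (0,3) (0,4) (0,5) (1,2) (1,3) (1,4) (1,5) (2,4) (2,5)] -> total=10
Click 2 (3,3) count=2: revealed 1 new [(3,3)] -> total=11
Click 3 (0,2) count=2: revealed 0 new [(none)] -> total=11

Answer: 11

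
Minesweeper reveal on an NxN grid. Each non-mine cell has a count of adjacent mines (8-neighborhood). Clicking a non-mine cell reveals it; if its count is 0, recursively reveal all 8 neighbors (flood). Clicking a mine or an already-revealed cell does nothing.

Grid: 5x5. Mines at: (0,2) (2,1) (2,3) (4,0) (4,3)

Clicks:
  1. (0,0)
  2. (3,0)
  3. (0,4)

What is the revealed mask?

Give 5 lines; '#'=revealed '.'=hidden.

Answer: ##.##
##.##
.....
#....
.....

Derivation:
Click 1 (0,0) count=0: revealed 4 new [(0,0) (0,1) (1,0) (1,1)] -> total=4
Click 2 (3,0) count=2: revealed 1 new [(3,0)] -> total=5
Click 3 (0,4) count=0: revealed 4 new [(0,3) (0,4) (1,3) (1,4)] -> total=9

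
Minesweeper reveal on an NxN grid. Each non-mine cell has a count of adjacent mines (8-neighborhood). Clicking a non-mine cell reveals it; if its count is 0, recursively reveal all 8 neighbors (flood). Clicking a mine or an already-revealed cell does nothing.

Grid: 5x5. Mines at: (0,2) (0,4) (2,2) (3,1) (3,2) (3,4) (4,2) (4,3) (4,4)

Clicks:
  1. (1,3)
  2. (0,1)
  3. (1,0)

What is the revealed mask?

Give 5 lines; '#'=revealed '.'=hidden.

Answer: ##...
##.#.
##...
.....
.....

Derivation:
Click 1 (1,3) count=3: revealed 1 new [(1,3)] -> total=1
Click 2 (0,1) count=1: revealed 1 new [(0,1)] -> total=2
Click 3 (1,0) count=0: revealed 5 new [(0,0) (1,0) (1,1) (2,0) (2,1)] -> total=7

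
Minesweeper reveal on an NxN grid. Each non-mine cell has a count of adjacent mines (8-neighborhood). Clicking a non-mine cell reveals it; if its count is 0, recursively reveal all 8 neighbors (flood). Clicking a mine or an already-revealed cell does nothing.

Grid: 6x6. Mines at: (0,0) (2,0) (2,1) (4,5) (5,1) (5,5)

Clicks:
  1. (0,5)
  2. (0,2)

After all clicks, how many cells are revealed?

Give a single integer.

Answer: 24

Derivation:
Click 1 (0,5) count=0: revealed 24 new [(0,1) (0,2) (0,3) (0,4) (0,5) (1,1) (1,2) (1,3) (1,4) (1,5) (2,2) (2,3) (2,4) (2,5) (3,2) (3,3) (3,4) (3,5) (4,2) (4,3) (4,4) (5,2) (5,3) (5,4)] -> total=24
Click 2 (0,2) count=0: revealed 0 new [(none)] -> total=24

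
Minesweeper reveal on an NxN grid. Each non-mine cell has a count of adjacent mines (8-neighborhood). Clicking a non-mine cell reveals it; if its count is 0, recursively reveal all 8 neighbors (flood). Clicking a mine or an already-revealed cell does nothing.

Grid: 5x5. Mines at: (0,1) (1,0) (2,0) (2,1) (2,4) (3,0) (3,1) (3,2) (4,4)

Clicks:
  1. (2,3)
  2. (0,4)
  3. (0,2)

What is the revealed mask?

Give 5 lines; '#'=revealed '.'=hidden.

Answer: ..###
..###
...#.
.....
.....

Derivation:
Click 1 (2,3) count=2: revealed 1 new [(2,3)] -> total=1
Click 2 (0,4) count=0: revealed 6 new [(0,2) (0,3) (0,4) (1,2) (1,3) (1,4)] -> total=7
Click 3 (0,2) count=1: revealed 0 new [(none)] -> total=7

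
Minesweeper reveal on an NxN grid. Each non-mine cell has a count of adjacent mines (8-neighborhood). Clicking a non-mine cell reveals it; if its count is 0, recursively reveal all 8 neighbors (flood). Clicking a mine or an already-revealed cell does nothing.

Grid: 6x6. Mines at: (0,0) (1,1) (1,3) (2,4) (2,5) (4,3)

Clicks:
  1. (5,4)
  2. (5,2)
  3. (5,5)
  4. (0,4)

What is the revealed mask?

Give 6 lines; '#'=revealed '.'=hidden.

Answer: ....#.
......
......
....##
....##
..#.##

Derivation:
Click 1 (5,4) count=1: revealed 1 new [(5,4)] -> total=1
Click 2 (5,2) count=1: revealed 1 new [(5,2)] -> total=2
Click 3 (5,5) count=0: revealed 5 new [(3,4) (3,5) (4,4) (4,5) (5,5)] -> total=7
Click 4 (0,4) count=1: revealed 1 new [(0,4)] -> total=8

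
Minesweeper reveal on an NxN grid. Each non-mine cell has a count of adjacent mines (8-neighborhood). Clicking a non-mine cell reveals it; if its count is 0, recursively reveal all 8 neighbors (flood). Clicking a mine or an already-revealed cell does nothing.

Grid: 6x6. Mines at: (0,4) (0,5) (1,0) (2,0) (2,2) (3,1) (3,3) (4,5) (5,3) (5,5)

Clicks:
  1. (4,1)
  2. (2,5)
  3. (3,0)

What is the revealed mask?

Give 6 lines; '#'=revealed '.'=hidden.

Click 1 (4,1) count=1: revealed 1 new [(4,1)] -> total=1
Click 2 (2,5) count=0: revealed 6 new [(1,4) (1,5) (2,4) (2,5) (3,4) (3,5)] -> total=7
Click 3 (3,0) count=2: revealed 1 new [(3,0)] -> total=8

Answer: ......
....##
....##
#...##
.#....
......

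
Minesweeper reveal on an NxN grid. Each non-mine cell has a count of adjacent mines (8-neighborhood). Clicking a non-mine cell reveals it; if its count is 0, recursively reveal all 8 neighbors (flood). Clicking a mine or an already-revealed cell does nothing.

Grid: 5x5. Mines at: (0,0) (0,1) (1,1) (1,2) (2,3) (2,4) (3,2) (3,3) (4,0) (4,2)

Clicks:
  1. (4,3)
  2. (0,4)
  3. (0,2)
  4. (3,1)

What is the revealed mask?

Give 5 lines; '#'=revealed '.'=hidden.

Click 1 (4,3) count=3: revealed 1 new [(4,3)] -> total=1
Click 2 (0,4) count=0: revealed 4 new [(0,3) (0,4) (1,3) (1,4)] -> total=5
Click 3 (0,2) count=3: revealed 1 new [(0,2)] -> total=6
Click 4 (3,1) count=3: revealed 1 new [(3,1)] -> total=7

Answer: ..###
...##
.....
.#...
...#.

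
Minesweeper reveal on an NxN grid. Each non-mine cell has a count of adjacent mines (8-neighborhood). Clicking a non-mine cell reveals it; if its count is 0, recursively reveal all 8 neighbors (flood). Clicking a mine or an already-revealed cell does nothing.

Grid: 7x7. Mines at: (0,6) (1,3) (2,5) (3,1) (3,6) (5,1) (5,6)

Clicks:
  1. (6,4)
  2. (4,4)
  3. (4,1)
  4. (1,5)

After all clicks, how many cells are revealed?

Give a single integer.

Click 1 (6,4) count=0: revealed 19 new [(2,2) (2,3) (2,4) (3,2) (3,3) (3,4) (3,5) (4,2) (4,3) (4,4) (4,5) (5,2) (5,3) (5,4) (5,5) (6,2) (6,3) (6,4) (6,5)] -> total=19
Click 2 (4,4) count=0: revealed 0 new [(none)] -> total=19
Click 3 (4,1) count=2: revealed 1 new [(4,1)] -> total=20
Click 4 (1,5) count=2: revealed 1 new [(1,5)] -> total=21

Answer: 21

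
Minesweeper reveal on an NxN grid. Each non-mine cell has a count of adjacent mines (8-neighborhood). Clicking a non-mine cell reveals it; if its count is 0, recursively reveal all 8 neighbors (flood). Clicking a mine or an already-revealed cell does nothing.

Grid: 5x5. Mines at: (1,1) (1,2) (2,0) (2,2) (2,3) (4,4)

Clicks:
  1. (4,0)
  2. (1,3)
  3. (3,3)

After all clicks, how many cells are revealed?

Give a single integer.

Click 1 (4,0) count=0: revealed 8 new [(3,0) (3,1) (3,2) (3,3) (4,0) (4,1) (4,2) (4,3)] -> total=8
Click 2 (1,3) count=3: revealed 1 new [(1,3)] -> total=9
Click 3 (3,3) count=3: revealed 0 new [(none)] -> total=9

Answer: 9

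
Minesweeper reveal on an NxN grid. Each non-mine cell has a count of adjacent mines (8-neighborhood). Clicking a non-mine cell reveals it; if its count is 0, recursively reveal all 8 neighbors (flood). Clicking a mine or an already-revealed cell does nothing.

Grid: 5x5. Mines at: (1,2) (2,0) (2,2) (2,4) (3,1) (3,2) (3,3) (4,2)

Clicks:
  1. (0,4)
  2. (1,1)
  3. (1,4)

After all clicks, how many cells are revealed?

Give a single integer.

Answer: 5

Derivation:
Click 1 (0,4) count=0: revealed 4 new [(0,3) (0,4) (1,3) (1,4)] -> total=4
Click 2 (1,1) count=3: revealed 1 new [(1,1)] -> total=5
Click 3 (1,4) count=1: revealed 0 new [(none)] -> total=5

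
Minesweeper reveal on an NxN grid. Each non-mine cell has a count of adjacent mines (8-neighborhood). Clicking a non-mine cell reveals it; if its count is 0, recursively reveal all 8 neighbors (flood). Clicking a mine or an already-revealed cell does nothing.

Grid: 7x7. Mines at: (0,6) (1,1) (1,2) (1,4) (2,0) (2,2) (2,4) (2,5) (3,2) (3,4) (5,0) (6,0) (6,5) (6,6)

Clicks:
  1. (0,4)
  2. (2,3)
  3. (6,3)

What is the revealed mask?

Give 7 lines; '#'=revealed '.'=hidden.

Answer: ....#..
.......
...#...
.......
.####..
.####..
.####..

Derivation:
Click 1 (0,4) count=1: revealed 1 new [(0,4)] -> total=1
Click 2 (2,3) count=6: revealed 1 new [(2,3)] -> total=2
Click 3 (6,3) count=0: revealed 12 new [(4,1) (4,2) (4,3) (4,4) (5,1) (5,2) (5,3) (5,4) (6,1) (6,2) (6,3) (6,4)] -> total=14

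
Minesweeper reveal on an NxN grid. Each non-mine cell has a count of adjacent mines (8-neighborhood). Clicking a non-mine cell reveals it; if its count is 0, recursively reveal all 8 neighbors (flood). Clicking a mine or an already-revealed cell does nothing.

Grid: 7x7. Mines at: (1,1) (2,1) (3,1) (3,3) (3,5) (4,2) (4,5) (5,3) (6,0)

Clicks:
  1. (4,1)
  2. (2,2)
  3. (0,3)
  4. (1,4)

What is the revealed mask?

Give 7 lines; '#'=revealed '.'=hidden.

Click 1 (4,1) count=2: revealed 1 new [(4,1)] -> total=1
Click 2 (2,2) count=4: revealed 1 new [(2,2)] -> total=2
Click 3 (0,3) count=0: revealed 14 new [(0,2) (0,3) (0,4) (0,5) (0,6) (1,2) (1,3) (1,4) (1,5) (1,6) (2,3) (2,4) (2,5) (2,6)] -> total=16
Click 4 (1,4) count=0: revealed 0 new [(none)] -> total=16

Answer: ..#####
..#####
..#####
.......
.#.....
.......
.......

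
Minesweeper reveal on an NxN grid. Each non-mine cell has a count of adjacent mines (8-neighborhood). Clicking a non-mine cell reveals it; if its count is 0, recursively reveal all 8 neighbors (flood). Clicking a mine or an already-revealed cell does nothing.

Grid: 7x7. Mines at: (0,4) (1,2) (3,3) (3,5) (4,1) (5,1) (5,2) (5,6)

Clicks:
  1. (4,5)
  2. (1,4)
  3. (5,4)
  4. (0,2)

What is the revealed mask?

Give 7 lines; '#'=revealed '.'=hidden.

Answer: ..#....
....#..
.......
.......
...###.
...###.
...###.

Derivation:
Click 1 (4,5) count=2: revealed 1 new [(4,5)] -> total=1
Click 2 (1,4) count=1: revealed 1 new [(1,4)] -> total=2
Click 3 (5,4) count=0: revealed 8 new [(4,3) (4,4) (5,3) (5,4) (5,5) (6,3) (6,4) (6,5)] -> total=10
Click 4 (0,2) count=1: revealed 1 new [(0,2)] -> total=11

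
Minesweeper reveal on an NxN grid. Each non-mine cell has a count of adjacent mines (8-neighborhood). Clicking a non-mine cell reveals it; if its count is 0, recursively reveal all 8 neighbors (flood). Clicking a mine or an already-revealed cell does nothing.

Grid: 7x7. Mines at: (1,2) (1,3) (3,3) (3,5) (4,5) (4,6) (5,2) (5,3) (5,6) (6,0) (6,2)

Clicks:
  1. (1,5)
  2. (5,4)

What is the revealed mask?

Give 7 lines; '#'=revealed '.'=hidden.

Answer: ....###
....###
....###
.......
.......
....#..
.......

Derivation:
Click 1 (1,5) count=0: revealed 9 new [(0,4) (0,5) (0,6) (1,4) (1,5) (1,6) (2,4) (2,5) (2,6)] -> total=9
Click 2 (5,4) count=2: revealed 1 new [(5,4)] -> total=10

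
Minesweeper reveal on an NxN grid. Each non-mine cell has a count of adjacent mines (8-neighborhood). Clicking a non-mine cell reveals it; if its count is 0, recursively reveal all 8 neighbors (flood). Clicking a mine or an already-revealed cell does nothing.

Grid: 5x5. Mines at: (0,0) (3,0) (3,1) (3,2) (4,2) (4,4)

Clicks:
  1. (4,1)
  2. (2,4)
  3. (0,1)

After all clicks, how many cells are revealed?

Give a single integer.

Answer: 15

Derivation:
Click 1 (4,1) count=4: revealed 1 new [(4,1)] -> total=1
Click 2 (2,4) count=0: revealed 14 new [(0,1) (0,2) (0,3) (0,4) (1,1) (1,2) (1,3) (1,4) (2,1) (2,2) (2,3) (2,4) (3,3) (3,4)] -> total=15
Click 3 (0,1) count=1: revealed 0 new [(none)] -> total=15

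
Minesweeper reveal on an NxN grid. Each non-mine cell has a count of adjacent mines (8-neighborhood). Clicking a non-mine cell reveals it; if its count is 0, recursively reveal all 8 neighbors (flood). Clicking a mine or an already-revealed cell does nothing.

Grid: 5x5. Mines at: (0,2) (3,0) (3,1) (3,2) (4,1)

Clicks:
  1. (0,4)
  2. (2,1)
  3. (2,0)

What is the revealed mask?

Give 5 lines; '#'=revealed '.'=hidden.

Answer: ...##
...##
##.##
...##
...##

Derivation:
Click 1 (0,4) count=0: revealed 10 new [(0,3) (0,4) (1,3) (1,4) (2,3) (2,4) (3,3) (3,4) (4,3) (4,4)] -> total=10
Click 2 (2,1) count=3: revealed 1 new [(2,1)] -> total=11
Click 3 (2,0) count=2: revealed 1 new [(2,0)] -> total=12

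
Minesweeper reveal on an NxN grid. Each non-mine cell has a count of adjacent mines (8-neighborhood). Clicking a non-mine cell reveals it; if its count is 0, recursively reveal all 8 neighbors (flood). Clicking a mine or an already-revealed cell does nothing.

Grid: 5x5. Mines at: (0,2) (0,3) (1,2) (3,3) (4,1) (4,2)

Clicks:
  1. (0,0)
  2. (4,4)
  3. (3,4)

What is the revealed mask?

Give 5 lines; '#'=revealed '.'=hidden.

Answer: ##...
##...
##...
##..#
....#

Derivation:
Click 1 (0,0) count=0: revealed 8 new [(0,0) (0,1) (1,0) (1,1) (2,0) (2,1) (3,0) (3,1)] -> total=8
Click 2 (4,4) count=1: revealed 1 new [(4,4)] -> total=9
Click 3 (3,4) count=1: revealed 1 new [(3,4)] -> total=10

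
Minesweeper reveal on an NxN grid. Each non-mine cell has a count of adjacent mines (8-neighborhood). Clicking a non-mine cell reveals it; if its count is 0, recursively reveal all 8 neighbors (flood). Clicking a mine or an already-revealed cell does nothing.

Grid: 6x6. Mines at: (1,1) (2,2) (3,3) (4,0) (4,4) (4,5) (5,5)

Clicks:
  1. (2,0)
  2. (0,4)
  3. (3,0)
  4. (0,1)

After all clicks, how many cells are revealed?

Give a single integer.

Answer: 16

Derivation:
Click 1 (2,0) count=1: revealed 1 new [(2,0)] -> total=1
Click 2 (0,4) count=0: revealed 13 new [(0,2) (0,3) (0,4) (0,5) (1,2) (1,3) (1,4) (1,5) (2,3) (2,4) (2,5) (3,4) (3,5)] -> total=14
Click 3 (3,0) count=1: revealed 1 new [(3,0)] -> total=15
Click 4 (0,1) count=1: revealed 1 new [(0,1)] -> total=16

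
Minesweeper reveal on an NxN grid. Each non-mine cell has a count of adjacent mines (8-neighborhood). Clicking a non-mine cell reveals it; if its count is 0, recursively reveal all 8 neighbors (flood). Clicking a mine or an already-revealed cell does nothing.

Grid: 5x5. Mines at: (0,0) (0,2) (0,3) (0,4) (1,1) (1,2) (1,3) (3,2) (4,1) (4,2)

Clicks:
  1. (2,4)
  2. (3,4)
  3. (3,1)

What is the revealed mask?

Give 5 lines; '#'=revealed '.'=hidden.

Click 1 (2,4) count=1: revealed 1 new [(2,4)] -> total=1
Click 2 (3,4) count=0: revealed 5 new [(2,3) (3,3) (3,4) (4,3) (4,4)] -> total=6
Click 3 (3,1) count=3: revealed 1 new [(3,1)] -> total=7

Answer: .....
.....
...##
.#.##
...##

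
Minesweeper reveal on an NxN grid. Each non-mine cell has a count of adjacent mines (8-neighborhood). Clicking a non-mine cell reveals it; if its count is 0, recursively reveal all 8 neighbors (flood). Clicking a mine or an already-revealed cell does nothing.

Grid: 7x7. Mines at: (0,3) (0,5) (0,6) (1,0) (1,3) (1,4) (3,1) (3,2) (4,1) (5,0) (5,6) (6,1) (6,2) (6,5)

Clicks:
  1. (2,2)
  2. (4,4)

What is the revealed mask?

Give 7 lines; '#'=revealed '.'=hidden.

Click 1 (2,2) count=3: revealed 1 new [(2,2)] -> total=1
Click 2 (4,4) count=0: revealed 17 new [(1,5) (1,6) (2,3) (2,4) (2,5) (2,6) (3,3) (3,4) (3,5) (3,6) (4,3) (4,4) (4,5) (4,6) (5,3) (5,4) (5,5)] -> total=18

Answer: .......
.....##
..#####
...####
...####
...###.
.......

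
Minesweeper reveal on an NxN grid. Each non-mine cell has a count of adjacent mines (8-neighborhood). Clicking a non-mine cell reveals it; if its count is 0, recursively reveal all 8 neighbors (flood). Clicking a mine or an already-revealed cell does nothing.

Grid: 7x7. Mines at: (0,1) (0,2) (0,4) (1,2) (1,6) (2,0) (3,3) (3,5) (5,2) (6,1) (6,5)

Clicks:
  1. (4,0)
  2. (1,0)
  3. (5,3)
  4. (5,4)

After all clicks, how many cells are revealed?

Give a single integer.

Click 1 (4,0) count=0: revealed 6 new [(3,0) (3,1) (4,0) (4,1) (5,0) (5,1)] -> total=6
Click 2 (1,0) count=2: revealed 1 new [(1,0)] -> total=7
Click 3 (5,3) count=1: revealed 1 new [(5,3)] -> total=8
Click 4 (5,4) count=1: revealed 1 new [(5,4)] -> total=9

Answer: 9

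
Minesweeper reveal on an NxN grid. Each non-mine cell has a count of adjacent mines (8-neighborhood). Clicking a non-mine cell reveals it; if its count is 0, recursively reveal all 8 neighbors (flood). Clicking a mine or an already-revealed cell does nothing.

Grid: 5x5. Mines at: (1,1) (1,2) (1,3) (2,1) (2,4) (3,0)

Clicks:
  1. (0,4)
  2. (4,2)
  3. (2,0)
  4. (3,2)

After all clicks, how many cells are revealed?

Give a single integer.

Answer: 10

Derivation:
Click 1 (0,4) count=1: revealed 1 new [(0,4)] -> total=1
Click 2 (4,2) count=0: revealed 8 new [(3,1) (3,2) (3,3) (3,4) (4,1) (4,2) (4,3) (4,4)] -> total=9
Click 3 (2,0) count=3: revealed 1 new [(2,0)] -> total=10
Click 4 (3,2) count=1: revealed 0 new [(none)] -> total=10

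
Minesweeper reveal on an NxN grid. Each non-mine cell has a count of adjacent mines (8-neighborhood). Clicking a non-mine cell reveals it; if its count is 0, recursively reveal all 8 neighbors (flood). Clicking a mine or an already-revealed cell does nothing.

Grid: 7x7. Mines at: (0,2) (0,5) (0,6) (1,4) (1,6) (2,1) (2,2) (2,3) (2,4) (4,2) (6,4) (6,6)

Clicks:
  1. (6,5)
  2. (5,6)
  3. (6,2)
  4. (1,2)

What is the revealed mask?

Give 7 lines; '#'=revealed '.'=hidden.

Click 1 (6,5) count=2: revealed 1 new [(6,5)] -> total=1
Click 2 (5,6) count=1: revealed 1 new [(5,6)] -> total=2
Click 3 (6,2) count=0: revealed 12 new [(3,0) (3,1) (4,0) (4,1) (5,0) (5,1) (5,2) (5,3) (6,0) (6,1) (6,2) (6,3)] -> total=14
Click 4 (1,2) count=4: revealed 1 new [(1,2)] -> total=15

Answer: .......
..#....
.......
##.....
##.....
####..#
####.#.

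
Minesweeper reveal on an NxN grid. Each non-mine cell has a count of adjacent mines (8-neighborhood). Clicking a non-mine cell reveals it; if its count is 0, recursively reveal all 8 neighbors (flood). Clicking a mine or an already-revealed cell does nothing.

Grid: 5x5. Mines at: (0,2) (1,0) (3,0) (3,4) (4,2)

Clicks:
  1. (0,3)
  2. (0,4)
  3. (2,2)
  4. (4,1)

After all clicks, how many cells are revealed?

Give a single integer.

Click 1 (0,3) count=1: revealed 1 new [(0,3)] -> total=1
Click 2 (0,4) count=0: revealed 5 new [(0,4) (1,3) (1,4) (2,3) (2,4)] -> total=6
Click 3 (2,2) count=0: revealed 7 new [(1,1) (1,2) (2,1) (2,2) (3,1) (3,2) (3,3)] -> total=13
Click 4 (4,1) count=2: revealed 1 new [(4,1)] -> total=14

Answer: 14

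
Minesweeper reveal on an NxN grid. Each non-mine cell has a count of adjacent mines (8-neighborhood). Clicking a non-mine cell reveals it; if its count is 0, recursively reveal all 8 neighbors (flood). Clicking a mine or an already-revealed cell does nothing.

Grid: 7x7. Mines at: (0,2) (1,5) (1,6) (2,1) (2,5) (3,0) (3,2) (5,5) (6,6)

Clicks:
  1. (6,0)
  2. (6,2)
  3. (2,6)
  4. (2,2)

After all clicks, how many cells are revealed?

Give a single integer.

Answer: 17

Derivation:
Click 1 (6,0) count=0: revealed 15 new [(4,0) (4,1) (4,2) (4,3) (4,4) (5,0) (5,1) (5,2) (5,3) (5,4) (6,0) (6,1) (6,2) (6,3) (6,4)] -> total=15
Click 2 (6,2) count=0: revealed 0 new [(none)] -> total=15
Click 3 (2,6) count=3: revealed 1 new [(2,6)] -> total=16
Click 4 (2,2) count=2: revealed 1 new [(2,2)] -> total=17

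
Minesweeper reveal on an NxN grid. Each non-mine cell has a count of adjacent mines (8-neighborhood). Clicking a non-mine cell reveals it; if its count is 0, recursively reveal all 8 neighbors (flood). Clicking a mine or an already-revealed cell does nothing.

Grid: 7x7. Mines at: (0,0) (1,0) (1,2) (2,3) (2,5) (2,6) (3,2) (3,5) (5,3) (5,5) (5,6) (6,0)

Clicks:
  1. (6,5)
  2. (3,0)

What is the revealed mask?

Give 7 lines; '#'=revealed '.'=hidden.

Click 1 (6,5) count=2: revealed 1 new [(6,5)] -> total=1
Click 2 (3,0) count=0: revealed 8 new [(2,0) (2,1) (3,0) (3,1) (4,0) (4,1) (5,0) (5,1)] -> total=9

Answer: .......
.......
##.....
##.....
##.....
##.....
.....#.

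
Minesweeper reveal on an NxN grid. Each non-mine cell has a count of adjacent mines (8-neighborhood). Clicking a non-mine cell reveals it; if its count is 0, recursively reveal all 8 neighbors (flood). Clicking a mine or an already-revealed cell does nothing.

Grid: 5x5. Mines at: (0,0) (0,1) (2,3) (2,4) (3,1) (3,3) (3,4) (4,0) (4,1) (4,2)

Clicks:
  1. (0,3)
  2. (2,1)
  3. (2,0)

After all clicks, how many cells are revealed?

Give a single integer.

Answer: 8

Derivation:
Click 1 (0,3) count=0: revealed 6 new [(0,2) (0,3) (0,4) (1,2) (1,3) (1,4)] -> total=6
Click 2 (2,1) count=1: revealed 1 new [(2,1)] -> total=7
Click 3 (2,0) count=1: revealed 1 new [(2,0)] -> total=8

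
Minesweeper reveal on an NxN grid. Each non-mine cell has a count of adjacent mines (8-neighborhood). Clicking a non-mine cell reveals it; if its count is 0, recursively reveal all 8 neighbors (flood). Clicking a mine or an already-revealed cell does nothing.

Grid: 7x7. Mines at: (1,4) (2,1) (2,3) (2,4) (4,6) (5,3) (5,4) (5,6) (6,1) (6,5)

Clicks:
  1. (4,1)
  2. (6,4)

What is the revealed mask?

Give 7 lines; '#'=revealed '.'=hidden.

Click 1 (4,1) count=0: revealed 9 new [(3,0) (3,1) (3,2) (4,0) (4,1) (4,2) (5,0) (5,1) (5,2)] -> total=9
Click 2 (6,4) count=3: revealed 1 new [(6,4)] -> total=10

Answer: .......
.......
.......
###....
###....
###....
....#..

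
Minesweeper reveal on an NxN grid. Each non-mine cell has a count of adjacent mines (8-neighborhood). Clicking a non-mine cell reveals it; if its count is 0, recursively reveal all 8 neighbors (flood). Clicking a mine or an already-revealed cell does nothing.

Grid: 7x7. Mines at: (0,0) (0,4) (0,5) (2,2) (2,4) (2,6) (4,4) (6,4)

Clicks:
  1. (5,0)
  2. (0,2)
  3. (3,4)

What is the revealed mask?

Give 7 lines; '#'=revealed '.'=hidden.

Click 1 (5,0) count=0: revealed 20 new [(1,0) (1,1) (2,0) (2,1) (3,0) (3,1) (3,2) (3,3) (4,0) (4,1) (4,2) (4,3) (5,0) (5,1) (5,2) (5,3) (6,0) (6,1) (6,2) (6,3)] -> total=20
Click 2 (0,2) count=0: revealed 5 new [(0,1) (0,2) (0,3) (1,2) (1,3)] -> total=25
Click 3 (3,4) count=2: revealed 1 new [(3,4)] -> total=26

Answer: .###...
####...
##.....
#####..
####...
####...
####...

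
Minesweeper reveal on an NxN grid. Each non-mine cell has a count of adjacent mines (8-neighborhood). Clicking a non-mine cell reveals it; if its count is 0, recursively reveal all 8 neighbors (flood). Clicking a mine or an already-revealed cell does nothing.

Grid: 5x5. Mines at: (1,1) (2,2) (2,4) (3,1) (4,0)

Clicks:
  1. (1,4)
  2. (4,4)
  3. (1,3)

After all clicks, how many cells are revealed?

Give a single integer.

Click 1 (1,4) count=1: revealed 1 new [(1,4)] -> total=1
Click 2 (4,4) count=0: revealed 6 new [(3,2) (3,3) (3,4) (4,2) (4,3) (4,4)] -> total=7
Click 3 (1,3) count=2: revealed 1 new [(1,3)] -> total=8

Answer: 8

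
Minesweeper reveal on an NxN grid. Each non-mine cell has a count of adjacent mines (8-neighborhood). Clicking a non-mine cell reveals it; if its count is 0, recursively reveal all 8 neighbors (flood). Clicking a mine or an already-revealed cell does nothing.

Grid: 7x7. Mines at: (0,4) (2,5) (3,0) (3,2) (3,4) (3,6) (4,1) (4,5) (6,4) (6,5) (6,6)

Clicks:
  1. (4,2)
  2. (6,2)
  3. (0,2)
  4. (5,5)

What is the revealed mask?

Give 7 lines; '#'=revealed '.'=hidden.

Click 1 (4,2) count=2: revealed 1 new [(4,2)] -> total=1
Click 2 (6,2) count=0: revealed 8 new [(5,0) (5,1) (5,2) (5,3) (6,0) (6,1) (6,2) (6,3)] -> total=9
Click 3 (0,2) count=0: revealed 12 new [(0,0) (0,1) (0,2) (0,3) (1,0) (1,1) (1,2) (1,3) (2,0) (2,1) (2,2) (2,3)] -> total=21
Click 4 (5,5) count=4: revealed 1 new [(5,5)] -> total=22

Answer: ####...
####...
####...
.......
..#....
####.#.
####...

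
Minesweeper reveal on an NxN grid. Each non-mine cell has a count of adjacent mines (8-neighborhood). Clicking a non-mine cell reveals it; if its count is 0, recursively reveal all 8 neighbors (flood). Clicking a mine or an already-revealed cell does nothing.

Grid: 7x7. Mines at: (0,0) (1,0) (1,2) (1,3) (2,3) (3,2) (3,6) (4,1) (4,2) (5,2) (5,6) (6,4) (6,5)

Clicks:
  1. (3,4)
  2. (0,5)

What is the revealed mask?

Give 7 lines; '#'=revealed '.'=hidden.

Answer: ....###
....###
....###
....#..
.......
.......
.......

Derivation:
Click 1 (3,4) count=1: revealed 1 new [(3,4)] -> total=1
Click 2 (0,5) count=0: revealed 9 new [(0,4) (0,5) (0,6) (1,4) (1,5) (1,6) (2,4) (2,5) (2,6)] -> total=10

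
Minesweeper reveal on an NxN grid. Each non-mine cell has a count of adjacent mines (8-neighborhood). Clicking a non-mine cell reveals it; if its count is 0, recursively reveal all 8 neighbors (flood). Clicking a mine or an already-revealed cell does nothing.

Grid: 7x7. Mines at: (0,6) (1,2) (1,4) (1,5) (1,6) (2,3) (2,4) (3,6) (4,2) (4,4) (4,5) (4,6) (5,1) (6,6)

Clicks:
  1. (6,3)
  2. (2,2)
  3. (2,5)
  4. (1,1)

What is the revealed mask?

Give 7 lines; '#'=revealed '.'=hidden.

Click 1 (6,3) count=0: revealed 8 new [(5,2) (5,3) (5,4) (5,5) (6,2) (6,3) (6,4) (6,5)] -> total=8
Click 2 (2,2) count=2: revealed 1 new [(2,2)] -> total=9
Click 3 (2,5) count=5: revealed 1 new [(2,5)] -> total=10
Click 4 (1,1) count=1: revealed 1 new [(1,1)] -> total=11

Answer: .......
.#.....
..#..#.
.......
.......
..####.
..####.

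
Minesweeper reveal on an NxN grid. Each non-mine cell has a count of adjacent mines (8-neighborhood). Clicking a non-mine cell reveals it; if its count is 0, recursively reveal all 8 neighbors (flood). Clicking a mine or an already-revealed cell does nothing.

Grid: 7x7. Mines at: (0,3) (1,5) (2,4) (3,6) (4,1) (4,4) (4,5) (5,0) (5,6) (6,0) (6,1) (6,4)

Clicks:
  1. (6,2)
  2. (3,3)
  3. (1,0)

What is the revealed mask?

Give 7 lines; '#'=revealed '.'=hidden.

Answer: ###....
####...
####...
####...
.......
.......
..#....

Derivation:
Click 1 (6,2) count=1: revealed 1 new [(6,2)] -> total=1
Click 2 (3,3) count=2: revealed 1 new [(3,3)] -> total=2
Click 3 (1,0) count=0: revealed 14 new [(0,0) (0,1) (0,2) (1,0) (1,1) (1,2) (1,3) (2,0) (2,1) (2,2) (2,3) (3,0) (3,1) (3,2)] -> total=16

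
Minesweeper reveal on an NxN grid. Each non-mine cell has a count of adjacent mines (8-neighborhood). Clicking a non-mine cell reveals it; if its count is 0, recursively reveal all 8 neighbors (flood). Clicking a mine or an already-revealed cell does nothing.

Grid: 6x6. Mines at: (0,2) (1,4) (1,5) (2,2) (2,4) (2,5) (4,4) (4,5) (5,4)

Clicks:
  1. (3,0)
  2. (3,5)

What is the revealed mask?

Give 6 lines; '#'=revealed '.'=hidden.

Answer: ##....
##....
##....
####.#
####..
####..

Derivation:
Click 1 (3,0) count=0: revealed 18 new [(0,0) (0,1) (1,0) (1,1) (2,0) (2,1) (3,0) (3,1) (3,2) (3,3) (4,0) (4,1) (4,2) (4,3) (5,0) (5,1) (5,2) (5,3)] -> total=18
Click 2 (3,5) count=4: revealed 1 new [(3,5)] -> total=19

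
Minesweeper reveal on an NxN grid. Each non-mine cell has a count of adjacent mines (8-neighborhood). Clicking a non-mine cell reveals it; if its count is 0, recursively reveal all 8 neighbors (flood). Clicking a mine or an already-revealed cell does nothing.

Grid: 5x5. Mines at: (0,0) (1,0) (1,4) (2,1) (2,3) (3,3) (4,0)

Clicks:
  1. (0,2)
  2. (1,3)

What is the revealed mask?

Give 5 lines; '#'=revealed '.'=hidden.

Click 1 (0,2) count=0: revealed 6 new [(0,1) (0,2) (0,3) (1,1) (1,2) (1,3)] -> total=6
Click 2 (1,3) count=2: revealed 0 new [(none)] -> total=6

Answer: .###.
.###.
.....
.....
.....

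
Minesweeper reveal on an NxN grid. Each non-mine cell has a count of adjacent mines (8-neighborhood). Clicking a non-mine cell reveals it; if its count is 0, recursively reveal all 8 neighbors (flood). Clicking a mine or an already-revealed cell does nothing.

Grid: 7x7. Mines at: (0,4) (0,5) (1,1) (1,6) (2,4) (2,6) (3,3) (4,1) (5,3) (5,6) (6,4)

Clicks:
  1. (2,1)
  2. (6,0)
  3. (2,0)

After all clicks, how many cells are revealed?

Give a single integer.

Click 1 (2,1) count=1: revealed 1 new [(2,1)] -> total=1
Click 2 (6,0) count=0: revealed 6 new [(5,0) (5,1) (5,2) (6,0) (6,1) (6,2)] -> total=7
Click 3 (2,0) count=1: revealed 1 new [(2,0)] -> total=8

Answer: 8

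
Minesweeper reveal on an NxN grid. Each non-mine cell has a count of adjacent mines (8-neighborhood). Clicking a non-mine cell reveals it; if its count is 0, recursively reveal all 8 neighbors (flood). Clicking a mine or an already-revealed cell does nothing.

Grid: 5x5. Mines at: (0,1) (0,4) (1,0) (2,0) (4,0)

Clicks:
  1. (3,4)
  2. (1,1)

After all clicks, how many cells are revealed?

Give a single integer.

Answer: 16

Derivation:
Click 1 (3,4) count=0: revealed 16 new [(1,1) (1,2) (1,3) (1,4) (2,1) (2,2) (2,3) (2,4) (3,1) (3,2) (3,3) (3,4) (4,1) (4,2) (4,3) (4,4)] -> total=16
Click 2 (1,1) count=3: revealed 0 new [(none)] -> total=16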